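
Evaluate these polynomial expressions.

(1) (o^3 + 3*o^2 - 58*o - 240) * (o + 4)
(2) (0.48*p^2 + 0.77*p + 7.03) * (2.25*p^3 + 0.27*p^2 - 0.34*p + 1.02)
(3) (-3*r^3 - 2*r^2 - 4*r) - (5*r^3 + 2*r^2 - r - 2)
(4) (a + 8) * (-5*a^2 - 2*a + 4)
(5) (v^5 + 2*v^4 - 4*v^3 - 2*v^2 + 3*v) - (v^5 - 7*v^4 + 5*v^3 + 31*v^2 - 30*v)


(1) = o^4 + 7*o^3 - 46*o^2 - 472*o - 960
(2) = 1.08*p^5 + 1.8621*p^4 + 15.8622*p^3 + 2.1259*p^2 - 1.6048*p + 7.1706
(3) = -8*r^3 - 4*r^2 - 3*r + 2
(4) = -5*a^3 - 42*a^2 - 12*a + 32
(5) = 9*v^4 - 9*v^3 - 33*v^2 + 33*v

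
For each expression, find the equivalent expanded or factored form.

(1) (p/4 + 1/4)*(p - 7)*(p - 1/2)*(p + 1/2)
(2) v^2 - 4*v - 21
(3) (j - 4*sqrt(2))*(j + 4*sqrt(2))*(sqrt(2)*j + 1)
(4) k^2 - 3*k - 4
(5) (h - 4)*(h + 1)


(1) = p^4/4 - 3*p^3/2 - 29*p^2/16 + 3*p/8 + 7/16
(2) = (v - 7)*(v + 3)
(3) = sqrt(2)*j^3 + j^2 - 32*sqrt(2)*j - 32
(4) = (k - 4)*(k + 1)
(5) = h^2 - 3*h - 4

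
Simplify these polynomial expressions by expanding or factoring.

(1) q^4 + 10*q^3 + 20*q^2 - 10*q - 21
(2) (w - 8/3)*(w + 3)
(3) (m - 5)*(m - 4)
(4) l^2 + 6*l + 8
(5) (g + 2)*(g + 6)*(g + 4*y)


(1) = (q - 1)*(q + 1)*(q + 3)*(q + 7)
(2) = w^2 + w/3 - 8
(3) = m^2 - 9*m + 20
(4) = (l + 2)*(l + 4)
(5) = g^3 + 4*g^2*y + 8*g^2 + 32*g*y + 12*g + 48*y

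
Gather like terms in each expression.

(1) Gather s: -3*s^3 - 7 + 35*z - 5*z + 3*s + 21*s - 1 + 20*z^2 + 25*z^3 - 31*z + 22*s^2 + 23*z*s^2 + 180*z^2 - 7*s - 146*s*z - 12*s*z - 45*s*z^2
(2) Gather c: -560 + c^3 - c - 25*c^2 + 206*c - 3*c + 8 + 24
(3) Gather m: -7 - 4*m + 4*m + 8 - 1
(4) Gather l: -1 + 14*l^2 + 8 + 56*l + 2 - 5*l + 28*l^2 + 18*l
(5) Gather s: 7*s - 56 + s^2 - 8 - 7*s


(1) = -3*s^3 + s^2*(23*z + 22) + s*(-45*z^2 - 158*z + 17) + 25*z^3 + 200*z^2 - z - 8
(2) = c^3 - 25*c^2 + 202*c - 528
(3) = 0
(4) = 42*l^2 + 69*l + 9
(5) = s^2 - 64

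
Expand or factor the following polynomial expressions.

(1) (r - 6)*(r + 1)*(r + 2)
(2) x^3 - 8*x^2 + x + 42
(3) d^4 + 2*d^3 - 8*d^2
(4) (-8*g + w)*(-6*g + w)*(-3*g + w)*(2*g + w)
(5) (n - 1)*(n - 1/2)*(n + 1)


(1) = r^3 - 3*r^2 - 16*r - 12
(2) = (x - 7)*(x - 3)*(x + 2)
(3) = d^2*(d - 2)*(d + 4)
(4) = -288*g^4 + 36*g^3*w + 56*g^2*w^2 - 15*g*w^3 + w^4
(5) = n^3 - n^2/2 - n + 1/2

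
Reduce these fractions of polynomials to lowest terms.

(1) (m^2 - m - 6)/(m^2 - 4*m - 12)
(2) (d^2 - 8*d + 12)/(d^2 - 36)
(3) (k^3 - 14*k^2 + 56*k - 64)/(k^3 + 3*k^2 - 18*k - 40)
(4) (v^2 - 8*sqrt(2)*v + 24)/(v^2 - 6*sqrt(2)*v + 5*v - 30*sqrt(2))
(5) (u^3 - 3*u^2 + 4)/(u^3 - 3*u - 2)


(1) = (m - 3)/(m - 6)
(2) = (d - 2)/(d + 6)
(3) = (k^2 - 10*k + 16)/(k^2 + 7*k + 10)
(4) = (v - 2*sqrt(2))/(v + 5)
(5) = (u - 2)/(u + 1)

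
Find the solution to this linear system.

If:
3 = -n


Then:
n = -3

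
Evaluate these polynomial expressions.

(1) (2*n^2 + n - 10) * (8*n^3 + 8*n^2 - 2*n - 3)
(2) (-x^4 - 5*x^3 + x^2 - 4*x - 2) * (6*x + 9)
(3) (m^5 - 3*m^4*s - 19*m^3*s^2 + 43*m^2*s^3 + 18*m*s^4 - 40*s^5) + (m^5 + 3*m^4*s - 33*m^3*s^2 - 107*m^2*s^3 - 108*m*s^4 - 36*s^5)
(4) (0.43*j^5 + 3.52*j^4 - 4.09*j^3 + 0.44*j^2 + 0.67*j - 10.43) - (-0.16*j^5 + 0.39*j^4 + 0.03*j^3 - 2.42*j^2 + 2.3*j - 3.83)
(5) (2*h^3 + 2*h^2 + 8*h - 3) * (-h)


(1) = 16*n^5 + 24*n^4 - 76*n^3 - 88*n^2 + 17*n + 30
(2) = -6*x^5 - 39*x^4 - 39*x^3 - 15*x^2 - 48*x - 18
(3) = 2*m^5 - 52*m^3*s^2 - 64*m^2*s^3 - 90*m*s^4 - 76*s^5
(4) = 0.59*j^5 + 3.13*j^4 - 4.12*j^3 + 2.86*j^2 - 1.63*j - 6.6
(5) = -2*h^4 - 2*h^3 - 8*h^2 + 3*h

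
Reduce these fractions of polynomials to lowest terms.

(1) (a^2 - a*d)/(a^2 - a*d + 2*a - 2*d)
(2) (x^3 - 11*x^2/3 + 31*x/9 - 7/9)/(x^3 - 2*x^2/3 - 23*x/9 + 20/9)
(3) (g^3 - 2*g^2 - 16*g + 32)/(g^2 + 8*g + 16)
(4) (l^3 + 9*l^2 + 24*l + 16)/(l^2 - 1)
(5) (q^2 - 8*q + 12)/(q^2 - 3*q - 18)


(1) = a/(a + 2)
(2) = (9*x^2 - 24*x + 7)/(9*x^2 + 3*x - 20)
(3) = (g^2 - 6*g + 8)/(g + 4)
(4) = (l^2 + 8*l + 16)/(l - 1)
(5) = (q - 2)/(q + 3)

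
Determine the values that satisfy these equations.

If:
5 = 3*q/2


Then:
q = 10/3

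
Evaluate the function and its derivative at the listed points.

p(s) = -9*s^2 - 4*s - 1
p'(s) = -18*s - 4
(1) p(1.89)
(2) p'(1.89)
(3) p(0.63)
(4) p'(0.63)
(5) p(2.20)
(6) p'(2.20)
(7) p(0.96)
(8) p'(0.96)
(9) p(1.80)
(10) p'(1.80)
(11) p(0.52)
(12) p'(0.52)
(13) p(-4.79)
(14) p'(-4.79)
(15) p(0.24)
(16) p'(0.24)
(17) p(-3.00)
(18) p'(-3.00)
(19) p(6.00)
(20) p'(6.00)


(1) = -40.71
(2) = -38.02
(3) = -7.09
(4) = -15.34
(5) = -53.36
(6) = -43.60
(7) = -13.13
(8) = -21.28
(9) = -37.36
(10) = -36.40
(11) = -5.51
(12) = -13.36
(13) = -188.34
(14) = 82.22
(15) = -2.48
(16) = -8.32
(17) = -70.00
(18) = 50.00
(19) = -349.00
(20) = -112.00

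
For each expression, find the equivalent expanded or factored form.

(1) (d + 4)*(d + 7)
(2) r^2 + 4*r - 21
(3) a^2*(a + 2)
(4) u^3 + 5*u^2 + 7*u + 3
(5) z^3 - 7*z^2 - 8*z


(1) = d^2 + 11*d + 28
(2) = (r - 3)*(r + 7)
(3) = a^3 + 2*a^2
(4) = (u + 1)^2*(u + 3)
(5) = z*(z - 8)*(z + 1)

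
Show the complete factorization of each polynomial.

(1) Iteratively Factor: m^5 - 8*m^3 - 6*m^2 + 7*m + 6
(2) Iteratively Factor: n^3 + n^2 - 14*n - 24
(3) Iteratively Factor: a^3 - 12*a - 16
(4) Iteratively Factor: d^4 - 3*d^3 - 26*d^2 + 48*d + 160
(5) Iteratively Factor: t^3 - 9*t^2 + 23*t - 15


(1) = (m + 2)*(m^4 - 2*m^3 - 4*m^2 + 2*m + 3) = (m - 1)*(m + 2)*(m^3 - m^2 - 5*m - 3) = (m - 1)*(m + 1)*(m + 2)*(m^2 - 2*m - 3) = (m - 1)*(m + 1)^2*(m + 2)*(m - 3)
(2) = (n + 2)*(n^2 - n - 12) = (n - 4)*(n + 2)*(n + 3)
(3) = (a + 2)*(a^2 - 2*a - 8) = (a + 2)^2*(a - 4)
(4) = (d + 4)*(d^3 - 7*d^2 + 2*d + 40) = (d + 2)*(d + 4)*(d^2 - 9*d + 20) = (d - 5)*(d + 2)*(d + 4)*(d - 4)
(5) = (t - 1)*(t^2 - 8*t + 15) = (t - 5)*(t - 1)*(t - 3)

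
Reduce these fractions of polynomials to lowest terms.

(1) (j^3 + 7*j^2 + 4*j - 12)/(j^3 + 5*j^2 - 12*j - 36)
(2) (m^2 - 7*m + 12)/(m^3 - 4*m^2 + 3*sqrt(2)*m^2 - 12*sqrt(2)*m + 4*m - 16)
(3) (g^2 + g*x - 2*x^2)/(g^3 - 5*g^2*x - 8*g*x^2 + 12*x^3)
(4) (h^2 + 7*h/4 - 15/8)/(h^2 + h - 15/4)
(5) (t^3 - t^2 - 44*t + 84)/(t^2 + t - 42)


(1) = (j - 1)/(j - 3)
(2) = (m - 3)/(m^2 + 3*sqrt(2)*m + 4)
(3) = -1/(-g + 6*x)
(4) = (4*h - 3)/(4*h - 6)
(5) = t - 2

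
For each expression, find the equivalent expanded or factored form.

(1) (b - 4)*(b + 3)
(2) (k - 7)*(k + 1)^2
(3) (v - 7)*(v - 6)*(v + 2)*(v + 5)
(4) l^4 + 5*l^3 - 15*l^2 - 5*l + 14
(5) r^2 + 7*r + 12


(1) = b^2 - b - 12
(2) = k^3 - 5*k^2 - 13*k - 7
(3) = v^4 - 6*v^3 - 39*v^2 + 164*v + 420
(4) = (l - 2)*(l - 1)*(l + 1)*(l + 7)
(5) = (r + 3)*(r + 4)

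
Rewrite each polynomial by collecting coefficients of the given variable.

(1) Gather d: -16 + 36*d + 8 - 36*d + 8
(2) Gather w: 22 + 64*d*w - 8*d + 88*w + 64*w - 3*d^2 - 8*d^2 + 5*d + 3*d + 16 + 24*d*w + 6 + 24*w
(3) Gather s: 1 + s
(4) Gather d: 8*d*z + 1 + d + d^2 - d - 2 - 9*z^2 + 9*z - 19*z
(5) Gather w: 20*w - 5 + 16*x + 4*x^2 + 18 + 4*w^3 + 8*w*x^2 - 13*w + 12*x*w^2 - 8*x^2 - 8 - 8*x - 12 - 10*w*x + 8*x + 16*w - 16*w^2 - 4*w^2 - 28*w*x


(1) = 0
(2) = -11*d^2 + w*(88*d + 176) + 44
(3) = s + 1
(4) = d^2 + 8*d*z - 9*z^2 - 10*z - 1
(5) = 4*w^3 + w^2*(12*x - 20) + w*(8*x^2 - 38*x + 23) - 4*x^2 + 16*x - 7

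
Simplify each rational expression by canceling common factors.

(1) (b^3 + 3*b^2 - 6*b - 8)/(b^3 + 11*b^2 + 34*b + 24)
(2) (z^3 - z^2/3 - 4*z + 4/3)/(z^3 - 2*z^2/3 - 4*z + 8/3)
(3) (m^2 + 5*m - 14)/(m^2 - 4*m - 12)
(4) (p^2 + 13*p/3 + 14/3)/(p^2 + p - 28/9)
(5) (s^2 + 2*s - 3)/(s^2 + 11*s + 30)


(1) = (b - 2)/(b + 6)
(2) = (3*z - 1)/(3*z - 2)
(3) = (m^2 + 5*m - 14)/(m^2 - 4*m - 12)
(4) = (3*p + 6)/(3*p - 4)
(5) = (s^2 + 2*s - 3)/(s^2 + 11*s + 30)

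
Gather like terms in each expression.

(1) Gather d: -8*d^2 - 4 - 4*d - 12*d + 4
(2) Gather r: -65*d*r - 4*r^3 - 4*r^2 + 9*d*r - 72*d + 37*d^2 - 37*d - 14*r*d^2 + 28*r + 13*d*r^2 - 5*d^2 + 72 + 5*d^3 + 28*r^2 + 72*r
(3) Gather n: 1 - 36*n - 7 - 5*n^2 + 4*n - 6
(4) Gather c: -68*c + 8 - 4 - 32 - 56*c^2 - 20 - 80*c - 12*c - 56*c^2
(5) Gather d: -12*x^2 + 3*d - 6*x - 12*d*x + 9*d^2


(1) = -8*d^2 - 16*d
(2) = 5*d^3 + 32*d^2 - 109*d - 4*r^3 + r^2*(13*d + 24) + r*(-14*d^2 - 56*d + 100) + 72
(3) = -5*n^2 - 32*n - 12
(4) = -112*c^2 - 160*c - 48
(5) = 9*d^2 + d*(3 - 12*x) - 12*x^2 - 6*x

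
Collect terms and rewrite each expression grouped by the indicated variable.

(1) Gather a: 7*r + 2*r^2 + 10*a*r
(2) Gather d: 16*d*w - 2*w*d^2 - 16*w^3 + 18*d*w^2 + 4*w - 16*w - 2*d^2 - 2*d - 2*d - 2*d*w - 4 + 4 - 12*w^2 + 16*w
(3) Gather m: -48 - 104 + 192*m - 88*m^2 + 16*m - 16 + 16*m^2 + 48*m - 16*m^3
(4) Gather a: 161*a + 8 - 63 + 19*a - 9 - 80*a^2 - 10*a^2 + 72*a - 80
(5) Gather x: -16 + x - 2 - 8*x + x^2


(1) = 10*a*r + 2*r^2 + 7*r
(2) = d^2*(-2*w - 2) + d*(18*w^2 + 14*w - 4) - 16*w^3 - 12*w^2 + 4*w
(3) = -16*m^3 - 72*m^2 + 256*m - 168
(4) = -90*a^2 + 252*a - 144
(5) = x^2 - 7*x - 18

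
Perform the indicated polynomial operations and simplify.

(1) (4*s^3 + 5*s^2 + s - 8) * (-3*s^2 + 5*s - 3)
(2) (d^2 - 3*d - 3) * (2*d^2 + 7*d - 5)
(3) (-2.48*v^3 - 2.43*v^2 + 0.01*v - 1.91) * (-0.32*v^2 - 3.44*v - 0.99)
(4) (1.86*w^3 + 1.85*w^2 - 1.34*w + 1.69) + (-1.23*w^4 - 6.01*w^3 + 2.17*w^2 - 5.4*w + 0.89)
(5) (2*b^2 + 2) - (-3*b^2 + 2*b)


(1) = -12*s^5 + 5*s^4 + 10*s^3 + 14*s^2 - 43*s + 24
(2) = 2*d^4 + d^3 - 32*d^2 - 6*d + 15
(3) = 0.7936*v^5 + 9.3088*v^4 + 10.8112*v^3 + 2.9825*v^2 + 6.5605*v + 1.8909
(4) = -1.23*w^4 - 4.15*w^3 + 4.02*w^2 - 6.74*w + 2.58
(5) = 5*b^2 - 2*b + 2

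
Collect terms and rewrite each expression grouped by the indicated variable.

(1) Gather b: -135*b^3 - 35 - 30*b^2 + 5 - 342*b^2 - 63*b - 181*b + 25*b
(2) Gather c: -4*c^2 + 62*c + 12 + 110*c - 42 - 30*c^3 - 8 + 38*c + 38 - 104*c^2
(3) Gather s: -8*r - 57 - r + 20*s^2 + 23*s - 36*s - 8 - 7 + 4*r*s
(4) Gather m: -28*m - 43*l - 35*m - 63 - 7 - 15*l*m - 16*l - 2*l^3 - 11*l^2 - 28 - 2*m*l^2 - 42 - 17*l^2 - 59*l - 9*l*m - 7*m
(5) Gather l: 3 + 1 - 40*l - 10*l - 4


(1) = -135*b^3 - 372*b^2 - 219*b - 30
(2) = -30*c^3 - 108*c^2 + 210*c
(3) = -9*r + 20*s^2 + s*(4*r - 13) - 72
(4) = -2*l^3 - 28*l^2 - 118*l + m*(-2*l^2 - 24*l - 70) - 140
(5) = -50*l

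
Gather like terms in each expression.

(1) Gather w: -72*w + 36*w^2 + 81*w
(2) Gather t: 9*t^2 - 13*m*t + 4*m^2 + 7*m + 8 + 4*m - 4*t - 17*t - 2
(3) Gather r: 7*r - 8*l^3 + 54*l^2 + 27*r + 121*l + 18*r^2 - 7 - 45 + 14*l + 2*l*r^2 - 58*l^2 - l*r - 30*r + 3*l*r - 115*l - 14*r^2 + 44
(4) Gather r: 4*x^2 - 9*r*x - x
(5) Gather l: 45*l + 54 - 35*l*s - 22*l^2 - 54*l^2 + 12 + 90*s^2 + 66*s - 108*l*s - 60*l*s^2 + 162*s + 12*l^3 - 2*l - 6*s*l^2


(1) = 36*w^2 + 9*w
(2) = 4*m^2 + 11*m + 9*t^2 + t*(-13*m - 21) + 6
(3) = -8*l^3 - 4*l^2 + 20*l + r^2*(2*l + 4) + r*(2*l + 4) - 8
(4) = -9*r*x + 4*x^2 - x
(5) = 12*l^3 + l^2*(-6*s - 76) + l*(-60*s^2 - 143*s + 43) + 90*s^2 + 228*s + 66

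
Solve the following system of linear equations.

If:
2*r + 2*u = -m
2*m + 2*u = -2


Then:
m = -u - 1
r = 1/2 - u/2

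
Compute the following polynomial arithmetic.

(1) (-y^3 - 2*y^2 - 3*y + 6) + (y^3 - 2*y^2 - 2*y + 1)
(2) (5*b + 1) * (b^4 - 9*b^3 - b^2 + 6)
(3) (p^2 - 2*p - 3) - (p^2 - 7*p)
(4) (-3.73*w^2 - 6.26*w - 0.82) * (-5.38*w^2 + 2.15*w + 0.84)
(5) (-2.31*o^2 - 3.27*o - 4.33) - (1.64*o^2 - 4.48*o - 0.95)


(1) = -4*y^2 - 5*y + 7
(2) = 5*b^5 - 44*b^4 - 14*b^3 - b^2 + 30*b + 6
(3) = 5*p - 3
(4) = 20.0674*w^4 + 25.6593*w^3 - 12.1806*w^2 - 7.0214*w - 0.6888
(5) = -3.95*o^2 + 1.21*o - 3.38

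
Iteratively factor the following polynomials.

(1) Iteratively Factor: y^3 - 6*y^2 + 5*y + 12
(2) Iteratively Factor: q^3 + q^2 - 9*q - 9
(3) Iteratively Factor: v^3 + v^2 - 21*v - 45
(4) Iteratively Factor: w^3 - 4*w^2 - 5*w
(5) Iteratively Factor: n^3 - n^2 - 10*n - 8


(1) = (y - 3)*(y^2 - 3*y - 4) = (y - 3)*(y + 1)*(y - 4)
(2) = (q + 1)*(q^2 - 9) = (q + 1)*(q + 3)*(q - 3)
(3) = (v + 3)*(v^2 - 2*v - 15) = (v - 5)*(v + 3)*(v + 3)
(4) = (w - 5)*(w^2 + w) = w*(w - 5)*(w + 1)
(5) = (n + 2)*(n^2 - 3*n - 4) = (n - 4)*(n + 2)*(n + 1)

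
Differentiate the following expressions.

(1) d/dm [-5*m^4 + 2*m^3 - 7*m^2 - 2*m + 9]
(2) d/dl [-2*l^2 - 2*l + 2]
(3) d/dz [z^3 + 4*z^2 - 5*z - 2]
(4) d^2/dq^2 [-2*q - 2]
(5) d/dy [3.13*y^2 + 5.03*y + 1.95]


(1) = -20*m^3 + 6*m^2 - 14*m - 2
(2) = -4*l - 2
(3) = 3*z^2 + 8*z - 5
(4) = 0
(5) = 6.26*y + 5.03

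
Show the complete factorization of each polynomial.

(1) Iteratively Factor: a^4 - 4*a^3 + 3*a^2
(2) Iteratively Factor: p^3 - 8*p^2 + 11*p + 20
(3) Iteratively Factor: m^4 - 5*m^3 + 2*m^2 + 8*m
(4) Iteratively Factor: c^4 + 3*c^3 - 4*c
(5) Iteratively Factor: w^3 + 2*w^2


(1) = (a)*(a^3 - 4*a^2 + 3*a) = a*(a - 1)*(a^2 - 3*a) = a^2*(a - 1)*(a - 3)
(2) = (p - 4)*(p^2 - 4*p - 5) = (p - 5)*(p - 4)*(p + 1)
(3) = (m)*(m^3 - 5*m^2 + 2*m + 8) = m*(m - 2)*(m^2 - 3*m - 4) = m*(m - 4)*(m - 2)*(m + 1)
(4) = (c)*(c^3 + 3*c^2 - 4) = c*(c + 2)*(c^2 + c - 2) = c*(c - 1)*(c + 2)*(c + 2)
(5) = (w)*(w^2 + 2*w) = w*(w + 2)*(w)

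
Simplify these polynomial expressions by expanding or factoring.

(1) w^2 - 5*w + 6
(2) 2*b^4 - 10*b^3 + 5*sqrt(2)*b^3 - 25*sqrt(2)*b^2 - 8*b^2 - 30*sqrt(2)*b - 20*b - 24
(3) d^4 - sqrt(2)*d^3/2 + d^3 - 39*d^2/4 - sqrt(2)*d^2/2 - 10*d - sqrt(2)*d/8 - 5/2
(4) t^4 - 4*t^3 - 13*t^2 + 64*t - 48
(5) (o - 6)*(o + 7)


(1) = (w - 3)*(w - 2)
(2) = (b - 6)*(b + 2*sqrt(2))*(sqrt(2)*b + 1)*(sqrt(2)*b + sqrt(2))
(3) = (d + 1/2)^2*(d - 5*sqrt(2)/2)*(d + 2*sqrt(2))
(4) = (t - 4)*(t - 3)*(t - 1)*(t + 4)
(5) = o^2 + o - 42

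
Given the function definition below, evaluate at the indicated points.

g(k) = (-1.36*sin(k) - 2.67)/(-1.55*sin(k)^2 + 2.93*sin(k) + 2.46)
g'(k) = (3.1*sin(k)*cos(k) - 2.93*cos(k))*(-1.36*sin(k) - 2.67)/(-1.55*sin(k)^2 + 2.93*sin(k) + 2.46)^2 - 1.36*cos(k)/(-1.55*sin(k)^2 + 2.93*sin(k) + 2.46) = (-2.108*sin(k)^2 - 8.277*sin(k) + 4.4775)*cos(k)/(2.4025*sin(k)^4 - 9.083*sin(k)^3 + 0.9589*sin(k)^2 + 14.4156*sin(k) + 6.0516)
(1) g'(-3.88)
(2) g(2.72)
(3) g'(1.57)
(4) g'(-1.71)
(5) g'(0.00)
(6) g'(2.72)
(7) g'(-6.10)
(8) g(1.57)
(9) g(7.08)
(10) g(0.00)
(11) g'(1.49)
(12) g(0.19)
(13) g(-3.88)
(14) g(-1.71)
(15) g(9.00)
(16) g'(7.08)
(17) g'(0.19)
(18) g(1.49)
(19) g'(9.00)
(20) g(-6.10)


(1) = 0.11
(2) = -0.95
(3) = -0.00
(4) = -0.38
(5) = 0.74
(6) = -0.06
(7) = 0.33
(8) = -1.05
(9) = -0.97
(10) = -1.09
(11) = -0.03
(12) = -0.99
(13) = -0.96
(14) = 0.67
(15) = -0.95
(16) = -0.12
(17) = 0.32
(18) = -1.05
(19) = -0.06
(20) = -0.99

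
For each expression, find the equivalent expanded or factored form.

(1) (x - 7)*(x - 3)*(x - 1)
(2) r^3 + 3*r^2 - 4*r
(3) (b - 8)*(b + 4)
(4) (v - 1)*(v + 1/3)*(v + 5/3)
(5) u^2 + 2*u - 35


(1) = x^3 - 11*x^2 + 31*x - 21
(2) = r*(r - 1)*(r + 4)
(3) = b^2 - 4*b - 32
(4) = v^3 + v^2 - 13*v/9 - 5/9
(5) = (u - 5)*(u + 7)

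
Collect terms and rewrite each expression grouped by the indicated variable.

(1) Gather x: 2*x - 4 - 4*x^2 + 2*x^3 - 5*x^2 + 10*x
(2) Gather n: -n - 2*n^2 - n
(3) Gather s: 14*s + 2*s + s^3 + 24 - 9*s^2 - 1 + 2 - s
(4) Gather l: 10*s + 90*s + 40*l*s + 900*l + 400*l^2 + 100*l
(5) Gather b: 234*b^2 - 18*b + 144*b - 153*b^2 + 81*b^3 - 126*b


(1) = 2*x^3 - 9*x^2 + 12*x - 4
(2) = -2*n^2 - 2*n
(3) = s^3 - 9*s^2 + 15*s + 25
(4) = 400*l^2 + l*(40*s + 1000) + 100*s
(5) = 81*b^3 + 81*b^2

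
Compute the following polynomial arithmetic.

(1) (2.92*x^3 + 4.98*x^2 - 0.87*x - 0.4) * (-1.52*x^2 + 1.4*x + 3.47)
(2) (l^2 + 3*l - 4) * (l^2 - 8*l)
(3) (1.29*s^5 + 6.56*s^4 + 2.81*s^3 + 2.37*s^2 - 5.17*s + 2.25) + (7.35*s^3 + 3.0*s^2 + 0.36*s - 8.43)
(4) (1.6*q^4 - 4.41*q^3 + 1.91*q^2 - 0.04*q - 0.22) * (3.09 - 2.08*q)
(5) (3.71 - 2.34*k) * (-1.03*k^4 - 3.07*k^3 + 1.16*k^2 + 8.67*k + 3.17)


(1) = -4.4384*x^5 - 3.4816*x^4 + 18.4268*x^3 + 16.6706*x^2 - 3.5789*x - 1.388
(2) = l^4 - 5*l^3 - 28*l^2 + 32*l
(3) = 1.29*s^5 + 6.56*s^4 + 10.16*s^3 + 5.37*s^2 - 4.81*s - 6.18
(4) = -3.328*q^5 + 14.1168*q^4 - 17.5997*q^3 + 5.9851*q^2 + 0.334*q - 0.6798
(5) = 2.4102*k^5 + 3.3625*k^4 - 14.1041*k^3 - 15.9842*k^2 + 24.7479*k + 11.7607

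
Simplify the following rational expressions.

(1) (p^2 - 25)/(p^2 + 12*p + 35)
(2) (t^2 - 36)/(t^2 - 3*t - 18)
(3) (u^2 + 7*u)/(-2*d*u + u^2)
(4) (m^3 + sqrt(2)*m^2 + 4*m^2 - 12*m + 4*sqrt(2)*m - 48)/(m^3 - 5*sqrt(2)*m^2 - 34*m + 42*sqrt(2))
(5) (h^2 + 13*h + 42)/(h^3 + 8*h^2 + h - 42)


(1) = (p - 5)/(p + 7)
(2) = (t + 6)/(t + 3)
(3) = (u + 7)/(-2*d + u)
(4) = (m^2 + m*(4 - 2*sqrt(2)) - 8*sqrt(2))/(m^2 - 8*sqrt(2)*m + 14)
(5) = (h + 6)/(h^2 + h - 6)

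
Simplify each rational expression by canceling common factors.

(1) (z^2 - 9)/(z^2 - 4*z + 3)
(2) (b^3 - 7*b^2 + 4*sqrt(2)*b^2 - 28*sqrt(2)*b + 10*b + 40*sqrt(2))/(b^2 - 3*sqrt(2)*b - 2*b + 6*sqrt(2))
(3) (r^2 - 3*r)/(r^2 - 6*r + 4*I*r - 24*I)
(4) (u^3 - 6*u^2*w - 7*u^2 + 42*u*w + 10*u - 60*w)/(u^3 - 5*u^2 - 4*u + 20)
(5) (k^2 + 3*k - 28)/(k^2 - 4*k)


(1) = (z + 3)/(z - 1)
(2) = (b^2 + b*(-5 + 4*sqrt(2)) - 20*sqrt(2))/(b - 3*sqrt(2))
(3) = (r^2 - 3*r)/(r^2 + r*(-6 + 4*I) - 24*I)
(4) = (u - 6*w)/(u + 2)
(5) = (k + 7)/k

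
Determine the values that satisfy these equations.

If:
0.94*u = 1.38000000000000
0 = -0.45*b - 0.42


Then:
b = -0.93
u = 1.47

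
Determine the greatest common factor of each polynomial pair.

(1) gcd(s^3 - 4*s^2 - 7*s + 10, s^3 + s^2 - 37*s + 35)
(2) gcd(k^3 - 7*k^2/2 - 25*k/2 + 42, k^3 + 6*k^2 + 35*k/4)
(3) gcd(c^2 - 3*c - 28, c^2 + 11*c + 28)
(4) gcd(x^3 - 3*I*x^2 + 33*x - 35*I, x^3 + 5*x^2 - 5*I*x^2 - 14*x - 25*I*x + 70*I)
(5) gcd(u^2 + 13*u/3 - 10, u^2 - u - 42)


(1) = s^2 - 6*s + 5
(2) = k + 7/2
(3) = gcd((c - 7)*(c + 4), (c + 4)*(c + 7)) = c + 4
(4) = 1
(5) = u + 6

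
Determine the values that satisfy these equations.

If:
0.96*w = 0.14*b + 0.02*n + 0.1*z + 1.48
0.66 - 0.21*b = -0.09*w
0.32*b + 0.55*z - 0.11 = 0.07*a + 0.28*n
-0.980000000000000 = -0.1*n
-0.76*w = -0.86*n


Then:
a = 613.25
b = 7.90
n = 9.80
w = 11.09
z = 78.65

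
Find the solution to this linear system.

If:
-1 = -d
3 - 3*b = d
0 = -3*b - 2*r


Then:
b = 2/3
d = 1
r = -1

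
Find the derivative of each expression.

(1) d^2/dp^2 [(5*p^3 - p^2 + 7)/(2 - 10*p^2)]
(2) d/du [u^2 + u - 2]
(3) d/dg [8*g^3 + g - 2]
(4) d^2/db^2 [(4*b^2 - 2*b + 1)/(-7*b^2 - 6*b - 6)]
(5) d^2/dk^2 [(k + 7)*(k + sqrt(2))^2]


(1) = (-25*p^3 - 510*p^2 - 15*p - 34)/(125*p^6 - 75*p^4 + 15*p^2 - 1)
(2) = 2*u + 1
(3) = 24*g^2 + 1
(4) = 14*(38*b^3 + 51*b^2 - 54*b - 30)/(343*b^6 + 882*b^5 + 1638*b^4 + 1728*b^3 + 1404*b^2 + 648*b + 216)
(5) = 6*k + 4*sqrt(2) + 14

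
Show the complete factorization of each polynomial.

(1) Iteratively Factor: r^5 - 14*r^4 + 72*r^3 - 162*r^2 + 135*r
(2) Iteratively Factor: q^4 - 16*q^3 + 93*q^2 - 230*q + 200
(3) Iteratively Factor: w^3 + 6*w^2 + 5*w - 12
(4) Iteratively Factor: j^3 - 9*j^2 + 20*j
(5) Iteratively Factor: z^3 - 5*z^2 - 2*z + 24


(1) = (r - 3)*(r^4 - 11*r^3 + 39*r^2 - 45*r) = r*(r - 3)*(r^3 - 11*r^2 + 39*r - 45) = r*(r - 3)^2*(r^2 - 8*r + 15) = r*(r - 3)^3*(r - 5)
(2) = (q - 5)*(q^3 - 11*q^2 + 38*q - 40) = (q - 5)*(q - 2)*(q^2 - 9*q + 20) = (q - 5)^2*(q - 2)*(q - 4)
(3) = (w + 3)*(w^2 + 3*w - 4) = (w + 3)*(w + 4)*(w - 1)
(4) = (j - 5)*(j^2 - 4*j) = (j - 5)*(j - 4)*(j)
(5) = (z - 4)*(z^2 - z - 6) = (z - 4)*(z - 3)*(z + 2)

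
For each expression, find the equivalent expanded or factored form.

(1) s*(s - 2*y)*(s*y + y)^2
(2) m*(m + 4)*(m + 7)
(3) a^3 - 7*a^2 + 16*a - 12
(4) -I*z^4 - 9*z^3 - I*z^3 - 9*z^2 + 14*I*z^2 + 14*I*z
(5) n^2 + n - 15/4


(1) = s^4*y^2 - 2*s^3*y^3 + 2*s^3*y^2 - 4*s^2*y^3 + s^2*y^2 - 2*s*y^3
(2) = m^3 + 11*m^2 + 28*m
(3) = (a - 3)*(a - 2)^2
(4) = z*(z - 7*I)*(z - 2*I)*(-I*z - I)
(5) = (n - 3/2)*(n + 5/2)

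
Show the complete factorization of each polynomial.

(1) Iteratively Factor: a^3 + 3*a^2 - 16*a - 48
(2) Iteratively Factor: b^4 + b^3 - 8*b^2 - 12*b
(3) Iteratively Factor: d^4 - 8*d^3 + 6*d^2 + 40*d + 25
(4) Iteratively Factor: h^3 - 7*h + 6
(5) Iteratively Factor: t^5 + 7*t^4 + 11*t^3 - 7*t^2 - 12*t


(1) = (a + 3)*(a^2 - 16) = (a + 3)*(a + 4)*(a - 4)
(2) = (b + 2)*(b^3 - b^2 - 6*b) = (b + 2)^2*(b^2 - 3*b) = (b - 3)*(b + 2)^2*(b)
(3) = (d - 5)*(d^3 - 3*d^2 - 9*d - 5) = (d - 5)^2*(d^2 + 2*d + 1) = (d - 5)^2*(d + 1)*(d + 1)
(4) = (h - 1)*(h^2 + h - 6) = (h - 1)*(h + 3)*(h - 2)
(5) = (t + 1)*(t^4 + 6*t^3 + 5*t^2 - 12*t) = (t - 1)*(t + 1)*(t^3 + 7*t^2 + 12*t) = t*(t - 1)*(t + 1)*(t^2 + 7*t + 12) = t*(t - 1)*(t + 1)*(t + 4)*(t + 3)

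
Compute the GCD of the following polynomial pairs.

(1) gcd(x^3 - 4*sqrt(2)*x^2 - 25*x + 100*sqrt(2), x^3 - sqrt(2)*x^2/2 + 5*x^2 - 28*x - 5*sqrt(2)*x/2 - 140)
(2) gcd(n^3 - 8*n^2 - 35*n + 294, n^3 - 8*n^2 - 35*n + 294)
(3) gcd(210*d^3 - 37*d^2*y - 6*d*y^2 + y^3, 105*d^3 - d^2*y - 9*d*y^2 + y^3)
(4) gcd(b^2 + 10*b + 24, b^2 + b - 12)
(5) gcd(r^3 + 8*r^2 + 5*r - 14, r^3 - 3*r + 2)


(1) = gcd((x - 5)*(x + 5)*(x - 4*sqrt(2)), (x + 5)*(x - 4*sqrt(2))*(x + 7*sqrt(2)/2)) = x^2 + x*(5 - 4*sqrt(2)) - 20*sqrt(2)
(2) = gcd((n - 7)^2*(n + 6), (n - 7)^2*(n + 6)) = n^3 - 8*n^2 - 35*n + 294
(3) = gcd((-7*d + y)*(-5*d + y)*(6*d + y), (-7*d + y)*(-5*d + y)*(3*d + y)) = 35*d^2 - 12*d*y + y^2
(4) = b + 4
(5) = gcd((r - 1)*(r + 2)*(r + 7), (r - 1)^2*(r + 2)) = r^2 + r - 2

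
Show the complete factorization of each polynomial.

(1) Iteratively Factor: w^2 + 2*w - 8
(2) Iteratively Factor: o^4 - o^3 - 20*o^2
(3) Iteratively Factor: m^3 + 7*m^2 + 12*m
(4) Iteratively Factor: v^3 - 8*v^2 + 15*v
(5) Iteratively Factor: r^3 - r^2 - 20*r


(1) = (w + 4)*(w - 2)
(2) = (o + 4)*(o^3 - 5*o^2) = (o - 5)*(o + 4)*(o^2) = o*(o - 5)*(o + 4)*(o)
(3) = (m)*(m^2 + 7*m + 12) = m*(m + 4)*(m + 3)
(4) = (v - 5)*(v^2 - 3*v) = (v - 5)*(v - 3)*(v)
(5) = (r - 5)*(r^2 + 4*r) = r*(r - 5)*(r + 4)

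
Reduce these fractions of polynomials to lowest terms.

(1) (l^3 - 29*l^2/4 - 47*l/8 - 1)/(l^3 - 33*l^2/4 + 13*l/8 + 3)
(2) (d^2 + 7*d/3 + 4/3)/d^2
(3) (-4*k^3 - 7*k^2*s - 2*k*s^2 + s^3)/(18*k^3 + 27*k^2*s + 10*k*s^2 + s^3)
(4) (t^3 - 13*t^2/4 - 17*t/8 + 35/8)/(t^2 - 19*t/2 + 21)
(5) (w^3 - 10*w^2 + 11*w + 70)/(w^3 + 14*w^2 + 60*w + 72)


(1) = (4*l + 1)/(4*l - 3)
(2) = (3*d^2 + 7*d + 4)/(3*d^2)
(3) = (-4*k^2 - 3*k*s + s^2)/(18*k^2 + 9*k*s + s^2)
(4) = (4*t^2 + t - 5)/(4*t - 24)
(5) = (w^2 - 12*w + 35)/(w^2 + 12*w + 36)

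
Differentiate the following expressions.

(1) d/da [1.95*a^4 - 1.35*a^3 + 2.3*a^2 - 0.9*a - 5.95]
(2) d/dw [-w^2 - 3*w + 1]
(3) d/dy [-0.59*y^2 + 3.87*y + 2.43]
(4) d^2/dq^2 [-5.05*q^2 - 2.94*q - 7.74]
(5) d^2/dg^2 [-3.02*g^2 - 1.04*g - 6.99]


(1) = 7.8*a^3 - 4.05*a^2 + 4.6*a - 0.9
(2) = -2*w - 3
(3) = 3.87 - 1.18*y
(4) = -10.1000000000000
(5) = -6.04000000000000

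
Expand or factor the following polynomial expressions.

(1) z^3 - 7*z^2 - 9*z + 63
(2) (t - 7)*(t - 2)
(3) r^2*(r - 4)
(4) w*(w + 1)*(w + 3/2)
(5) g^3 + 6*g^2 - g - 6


(1) = (z - 7)*(z - 3)*(z + 3)
(2) = t^2 - 9*t + 14
(3) = r^3 - 4*r^2
(4) = w^3 + 5*w^2/2 + 3*w/2
(5) = (g - 1)*(g + 1)*(g + 6)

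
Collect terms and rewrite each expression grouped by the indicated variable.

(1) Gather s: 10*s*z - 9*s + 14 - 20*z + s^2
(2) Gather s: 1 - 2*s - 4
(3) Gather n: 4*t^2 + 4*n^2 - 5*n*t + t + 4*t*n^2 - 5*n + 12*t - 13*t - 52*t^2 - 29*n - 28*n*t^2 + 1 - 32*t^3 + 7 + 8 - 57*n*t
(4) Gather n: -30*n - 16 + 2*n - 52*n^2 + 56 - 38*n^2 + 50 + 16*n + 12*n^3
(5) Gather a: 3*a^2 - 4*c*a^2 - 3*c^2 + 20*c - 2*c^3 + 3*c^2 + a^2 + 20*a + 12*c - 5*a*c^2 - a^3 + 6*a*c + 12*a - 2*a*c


(1) = s^2 + s*(10*z - 9) - 20*z + 14
(2) = -2*s - 3
(3) = n^2*(4*t + 4) + n*(-28*t^2 - 62*t - 34) - 32*t^3 - 48*t^2 + 16
(4) = 12*n^3 - 90*n^2 - 12*n + 90
(5) = -a^3 + a^2*(4 - 4*c) + a*(-5*c^2 + 4*c + 32) - 2*c^3 + 32*c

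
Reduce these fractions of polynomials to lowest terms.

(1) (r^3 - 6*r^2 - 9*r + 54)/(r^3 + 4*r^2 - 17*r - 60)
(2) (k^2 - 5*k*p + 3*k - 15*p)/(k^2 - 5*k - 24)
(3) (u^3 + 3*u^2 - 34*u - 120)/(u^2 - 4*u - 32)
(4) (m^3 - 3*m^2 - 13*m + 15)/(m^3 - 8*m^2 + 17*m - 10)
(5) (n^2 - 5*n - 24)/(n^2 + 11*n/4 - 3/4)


(1) = (r^2 - 9*r + 18)/(r^2 + r - 20)
(2) = (k - 5*p)/(k - 8)
(3) = (u^2 - u - 30)/(u - 8)
(4) = (m + 3)/(m - 2)
(5) = (4*n - 32)/(4*n - 1)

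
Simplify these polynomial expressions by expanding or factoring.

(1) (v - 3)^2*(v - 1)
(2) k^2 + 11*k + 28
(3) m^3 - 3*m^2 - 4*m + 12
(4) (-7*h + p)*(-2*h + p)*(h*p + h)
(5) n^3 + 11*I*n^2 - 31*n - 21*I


(1) = v^3 - 7*v^2 + 15*v - 9
(2) = (k + 4)*(k + 7)
(3) = (m - 3)*(m - 2)*(m + 2)
(4) = 14*h^3*p + 14*h^3 - 9*h^2*p^2 - 9*h^2*p + h*p^3 + h*p^2
(5) = (n + I)*(n + 3*I)*(n + 7*I)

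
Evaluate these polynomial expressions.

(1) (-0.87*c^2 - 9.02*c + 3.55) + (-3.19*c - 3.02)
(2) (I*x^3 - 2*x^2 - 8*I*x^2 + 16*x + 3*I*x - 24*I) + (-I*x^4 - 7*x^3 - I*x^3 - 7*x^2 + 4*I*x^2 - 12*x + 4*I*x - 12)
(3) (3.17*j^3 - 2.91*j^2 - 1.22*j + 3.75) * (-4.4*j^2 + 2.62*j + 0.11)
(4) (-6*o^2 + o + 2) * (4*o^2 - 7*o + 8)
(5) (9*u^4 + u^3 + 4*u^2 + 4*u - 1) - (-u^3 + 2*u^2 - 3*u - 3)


(1) = -0.87*c^2 - 12.21*c + 0.53
(2) = -I*x^4 - 7*x^3 - 9*x^2 - 4*I*x^2 + 4*x + 7*I*x - 12 - 24*I
(3) = -13.948*j^5 + 21.1094*j^4 - 1.9075*j^3 - 20.0165*j^2 + 9.6908*j + 0.4125
(4) = -24*o^4 + 46*o^3 - 47*o^2 - 6*o + 16
(5) = 9*u^4 + 2*u^3 + 2*u^2 + 7*u + 2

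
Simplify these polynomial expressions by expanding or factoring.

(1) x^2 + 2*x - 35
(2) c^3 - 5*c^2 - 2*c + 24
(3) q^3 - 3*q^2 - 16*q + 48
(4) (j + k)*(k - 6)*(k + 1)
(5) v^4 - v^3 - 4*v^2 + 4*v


(1) = (x - 5)*(x + 7)
(2) = (c - 4)*(c - 3)*(c + 2)
(3) = (q - 4)*(q - 3)*(q + 4)
(4) = j*k^2 - 5*j*k - 6*j + k^3 - 5*k^2 - 6*k
(5) = v*(v - 2)*(v - 1)*(v + 2)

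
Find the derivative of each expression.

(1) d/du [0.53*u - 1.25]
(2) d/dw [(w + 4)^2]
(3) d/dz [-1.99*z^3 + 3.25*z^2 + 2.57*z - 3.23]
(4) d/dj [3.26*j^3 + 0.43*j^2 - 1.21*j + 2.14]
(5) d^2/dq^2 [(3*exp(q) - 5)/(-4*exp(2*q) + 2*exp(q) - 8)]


(1) = 0.530000000000000
(2) = 2*w + 8
(3) = -5.97*z^2 + 6.5*z + 2.57
(4) = 9.78*j^2 + 0.86*j - 1.21
(5) = (-12*exp(4*q) + 74*exp(3*q) + 114*exp(2*q) - 167*exp(q) - 28)*exp(q)/(2*(8*exp(6*q) - 12*exp(5*q) + 54*exp(4*q) - 49*exp(3*q) + 108*exp(2*q) - 48*exp(q) + 64))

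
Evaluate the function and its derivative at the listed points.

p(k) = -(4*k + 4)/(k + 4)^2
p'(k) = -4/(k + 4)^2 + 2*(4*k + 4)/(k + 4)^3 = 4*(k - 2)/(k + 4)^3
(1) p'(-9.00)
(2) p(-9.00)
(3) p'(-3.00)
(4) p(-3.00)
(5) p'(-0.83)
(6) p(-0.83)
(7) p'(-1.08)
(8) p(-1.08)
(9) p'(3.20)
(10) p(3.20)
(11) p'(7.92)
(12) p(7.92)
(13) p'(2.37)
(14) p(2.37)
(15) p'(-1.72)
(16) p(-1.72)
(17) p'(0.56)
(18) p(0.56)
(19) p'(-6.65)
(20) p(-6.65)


(1) = 0.35
(2) = 1.28
(3) = -20.00
(4) = 8.00
(5) = -0.36
(6) = -0.07
(7) = -0.49
(8) = 0.04
(9) = 0.01
(10) = -0.32
(11) = 0.01
(12) = -0.25
(13) = 0.01
(14) = -0.33
(15) = -1.26
(16) = 0.55
(17) = -0.06
(18) = -0.30
(19) = 1.86
(20) = 3.22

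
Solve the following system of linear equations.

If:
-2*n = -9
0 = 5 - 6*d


Then:
d = 5/6
n = 9/2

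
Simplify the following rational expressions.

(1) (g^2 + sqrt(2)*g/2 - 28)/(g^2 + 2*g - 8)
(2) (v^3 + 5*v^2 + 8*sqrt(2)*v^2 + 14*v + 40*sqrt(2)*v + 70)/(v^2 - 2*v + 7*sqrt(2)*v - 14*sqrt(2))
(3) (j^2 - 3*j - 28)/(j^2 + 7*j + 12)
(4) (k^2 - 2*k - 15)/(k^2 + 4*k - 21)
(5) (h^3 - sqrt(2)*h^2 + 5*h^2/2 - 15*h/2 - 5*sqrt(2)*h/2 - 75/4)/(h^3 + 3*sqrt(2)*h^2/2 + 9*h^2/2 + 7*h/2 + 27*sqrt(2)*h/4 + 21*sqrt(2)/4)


(1) = (2*g^2 + sqrt(2)*g - 56)/(2*g^2 + 4*g - 16)
(2) = (v^2 + v*(sqrt(2) + 5) + 5*sqrt(2))/(v - 2)
(3) = (j - 7)/(j + 3)
(4) = (k^2 - 2*k - 15)/(k^2 + 4*k - 21)
(5) = (16*h^2 + h*(40 - 40*sqrt(2)) - 100*sqrt(2))/(16*h^2 + 72*h + 56)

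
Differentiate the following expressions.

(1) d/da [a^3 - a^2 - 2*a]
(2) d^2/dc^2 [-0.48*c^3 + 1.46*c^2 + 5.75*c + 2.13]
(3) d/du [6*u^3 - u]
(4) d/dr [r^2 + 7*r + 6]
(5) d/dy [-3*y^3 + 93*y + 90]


(1) = 3*a^2 - 2*a - 2
(2) = 2.92 - 2.88*c
(3) = 18*u^2 - 1
(4) = 2*r + 7
(5) = 93 - 9*y^2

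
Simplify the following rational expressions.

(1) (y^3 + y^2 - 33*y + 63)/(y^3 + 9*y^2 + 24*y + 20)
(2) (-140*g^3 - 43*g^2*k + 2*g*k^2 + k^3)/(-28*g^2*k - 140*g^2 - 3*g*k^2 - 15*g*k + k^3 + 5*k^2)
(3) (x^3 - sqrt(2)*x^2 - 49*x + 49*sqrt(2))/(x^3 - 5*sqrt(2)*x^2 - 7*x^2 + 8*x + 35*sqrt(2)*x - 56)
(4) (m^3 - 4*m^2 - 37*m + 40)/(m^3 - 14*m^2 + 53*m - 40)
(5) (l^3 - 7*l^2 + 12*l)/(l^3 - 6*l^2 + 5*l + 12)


(1) = (y^3 + y^2 - 33*y + 63)/(y^3 + 9*y^2 + 24*y + 20)
(2) = (5*g + k)/(k + 5)
(3) = (x + 7)/(x - 4*sqrt(2))
(4) = (m + 5)/(m - 5)
(5) = l/(l + 1)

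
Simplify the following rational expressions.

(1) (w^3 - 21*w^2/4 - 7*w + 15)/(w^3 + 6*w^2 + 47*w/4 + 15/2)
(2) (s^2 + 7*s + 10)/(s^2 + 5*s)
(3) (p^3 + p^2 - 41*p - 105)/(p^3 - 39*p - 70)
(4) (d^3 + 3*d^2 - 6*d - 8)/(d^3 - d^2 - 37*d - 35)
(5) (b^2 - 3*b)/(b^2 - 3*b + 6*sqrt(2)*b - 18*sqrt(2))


(1) = (4*w^2 - 29*w + 30)/(4*w^2 + 16*w + 15)
(2) = (s + 2)/s
(3) = (p + 3)/(p + 2)
(4) = (d^2 + 2*d - 8)/(d^2 - 2*d - 35)
(5) = b/(b + 6*sqrt(2))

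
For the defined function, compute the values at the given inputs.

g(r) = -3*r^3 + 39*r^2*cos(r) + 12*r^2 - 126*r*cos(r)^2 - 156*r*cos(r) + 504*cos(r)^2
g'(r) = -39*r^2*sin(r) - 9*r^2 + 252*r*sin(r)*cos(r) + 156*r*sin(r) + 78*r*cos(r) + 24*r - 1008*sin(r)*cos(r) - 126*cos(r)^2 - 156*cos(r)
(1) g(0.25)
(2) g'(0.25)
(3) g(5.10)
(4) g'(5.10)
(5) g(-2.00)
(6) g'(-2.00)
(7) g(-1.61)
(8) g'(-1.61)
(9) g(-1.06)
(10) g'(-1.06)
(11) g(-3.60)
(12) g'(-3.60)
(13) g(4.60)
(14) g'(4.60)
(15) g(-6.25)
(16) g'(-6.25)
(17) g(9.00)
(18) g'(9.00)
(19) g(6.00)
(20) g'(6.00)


(1) = 408.86
(2) = -462.59
(3) = -22.94
(4) = 67.26
(5) = 8.17
(6) = -122.57
(7) = 30.90
(8) = 245.49
(9) = 271.69
(10) = 543.93
(11) = 108.69
(12) = 375.17
(13) = -51.11
(14) = 19.44
(15) = 4988.31
(16) = -1439.12
(17) = -3337.03
(18) = -2311.47
(19) = 1.03
(20) = -1.04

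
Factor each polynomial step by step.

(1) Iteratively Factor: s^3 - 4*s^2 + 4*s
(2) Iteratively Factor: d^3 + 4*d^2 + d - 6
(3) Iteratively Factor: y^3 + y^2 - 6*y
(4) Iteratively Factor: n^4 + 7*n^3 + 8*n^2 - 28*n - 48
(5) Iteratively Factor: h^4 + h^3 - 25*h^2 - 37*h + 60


(1) = (s - 2)*(s^2 - 2*s) = (s - 2)^2*(s)
(2) = (d + 3)*(d^2 + d - 2) = (d - 1)*(d + 3)*(d + 2)
(3) = (y + 3)*(y^2 - 2*y) = y*(y + 3)*(y - 2)
(4) = (n + 4)*(n^3 + 3*n^2 - 4*n - 12) = (n + 3)*(n + 4)*(n^2 - 4) = (n + 2)*(n + 3)*(n + 4)*(n - 2)
(5) = (h - 5)*(h^3 + 6*h^2 + 5*h - 12) = (h - 5)*(h + 3)*(h^2 + 3*h - 4) = (h - 5)*(h - 1)*(h + 3)*(h + 4)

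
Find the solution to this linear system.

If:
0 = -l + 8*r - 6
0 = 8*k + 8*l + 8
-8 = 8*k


Then:
k = -1
l = 0
r = 3/4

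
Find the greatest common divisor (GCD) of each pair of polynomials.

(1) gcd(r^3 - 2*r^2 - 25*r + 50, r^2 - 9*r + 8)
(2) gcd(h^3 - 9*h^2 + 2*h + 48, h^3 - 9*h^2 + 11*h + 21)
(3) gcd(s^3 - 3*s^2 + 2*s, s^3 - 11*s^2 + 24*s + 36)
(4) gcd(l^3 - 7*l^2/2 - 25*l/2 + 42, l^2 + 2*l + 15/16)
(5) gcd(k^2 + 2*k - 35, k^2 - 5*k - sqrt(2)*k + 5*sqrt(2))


(1) = 1
(2) = gcd((h - 8)*(h - 3)*(h + 2), (h - 7)*(h - 3)*(h + 1)) = h - 3
(3) = 1
(4) = gcd((l - 4)*(l - 3)*(l + 7/2), (l + 3/4)*(l + 5/4)) = 1
(5) = gcd((k - 5)*(k + 7), (k - 5)*(k - sqrt(2))) = k - 5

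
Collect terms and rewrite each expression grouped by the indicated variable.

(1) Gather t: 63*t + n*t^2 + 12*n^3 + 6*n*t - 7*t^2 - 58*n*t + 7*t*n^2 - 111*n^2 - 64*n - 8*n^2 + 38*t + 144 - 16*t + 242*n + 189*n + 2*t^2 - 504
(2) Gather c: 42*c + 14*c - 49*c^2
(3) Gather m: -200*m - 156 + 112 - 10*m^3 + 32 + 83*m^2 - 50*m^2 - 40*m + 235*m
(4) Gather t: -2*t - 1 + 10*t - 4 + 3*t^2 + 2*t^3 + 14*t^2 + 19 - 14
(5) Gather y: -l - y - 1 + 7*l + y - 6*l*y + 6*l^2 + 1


(1) = 12*n^3 - 119*n^2 + 367*n + t^2*(n - 5) + t*(7*n^2 - 52*n + 85) - 360
(2) = -49*c^2 + 56*c
(3) = -10*m^3 + 33*m^2 - 5*m - 12
(4) = 2*t^3 + 17*t^2 + 8*t
(5) = 6*l^2 - 6*l*y + 6*l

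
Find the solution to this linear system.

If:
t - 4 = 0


Then:
t = 4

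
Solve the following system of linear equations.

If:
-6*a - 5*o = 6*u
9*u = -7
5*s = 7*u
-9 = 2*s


Then:
No Solution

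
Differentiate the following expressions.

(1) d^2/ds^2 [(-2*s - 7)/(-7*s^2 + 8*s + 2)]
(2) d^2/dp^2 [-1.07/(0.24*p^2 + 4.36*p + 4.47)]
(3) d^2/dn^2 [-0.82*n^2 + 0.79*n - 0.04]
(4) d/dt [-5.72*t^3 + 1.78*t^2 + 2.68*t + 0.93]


(1) = 2*(3*(-14*s - 11)*(-7*s^2 + 8*s + 2) - 4*(2*s + 7)*(7*s - 4)^2)/(-7*s^2 + 8*s + 2)^3
(2) = (0.123264*p^2 + 2.239296*p - 1.07*(0.48*p + 4.36)*(0.96*p + 8.72) + 2.295792)/(0.24*p^2 + 4.36*p + 4.47)^3
(3) = -1.64000000000000
(4) = -17.16*t^2 + 3.56*t + 2.68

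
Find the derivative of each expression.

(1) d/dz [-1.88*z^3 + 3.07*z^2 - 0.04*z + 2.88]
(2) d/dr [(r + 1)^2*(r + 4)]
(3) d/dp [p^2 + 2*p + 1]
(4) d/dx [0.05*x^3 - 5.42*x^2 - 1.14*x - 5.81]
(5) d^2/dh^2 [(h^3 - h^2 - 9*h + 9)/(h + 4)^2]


(1) = -5.64*z^2 + 6.14*z - 0.04
(2) = 3*(r + 1)*(r + 3)
(3) = 2*p + 2
(4) = 0.15*x^2 - 10.84*x - 1.14
(5) = 2*(47*h + 83)/(h^4 + 16*h^3 + 96*h^2 + 256*h + 256)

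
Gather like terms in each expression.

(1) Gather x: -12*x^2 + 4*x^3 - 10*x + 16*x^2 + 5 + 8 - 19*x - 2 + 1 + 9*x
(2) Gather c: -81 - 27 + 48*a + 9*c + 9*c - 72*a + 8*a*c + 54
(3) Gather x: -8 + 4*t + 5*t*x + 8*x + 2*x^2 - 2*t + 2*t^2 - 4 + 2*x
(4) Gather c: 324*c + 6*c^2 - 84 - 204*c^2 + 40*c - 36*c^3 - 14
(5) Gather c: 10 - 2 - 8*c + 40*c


(1) = 4*x^3 + 4*x^2 - 20*x + 12
(2) = -24*a + c*(8*a + 18) - 54
(3) = 2*t^2 + 2*t + 2*x^2 + x*(5*t + 10) - 12
(4) = -36*c^3 - 198*c^2 + 364*c - 98
(5) = 32*c + 8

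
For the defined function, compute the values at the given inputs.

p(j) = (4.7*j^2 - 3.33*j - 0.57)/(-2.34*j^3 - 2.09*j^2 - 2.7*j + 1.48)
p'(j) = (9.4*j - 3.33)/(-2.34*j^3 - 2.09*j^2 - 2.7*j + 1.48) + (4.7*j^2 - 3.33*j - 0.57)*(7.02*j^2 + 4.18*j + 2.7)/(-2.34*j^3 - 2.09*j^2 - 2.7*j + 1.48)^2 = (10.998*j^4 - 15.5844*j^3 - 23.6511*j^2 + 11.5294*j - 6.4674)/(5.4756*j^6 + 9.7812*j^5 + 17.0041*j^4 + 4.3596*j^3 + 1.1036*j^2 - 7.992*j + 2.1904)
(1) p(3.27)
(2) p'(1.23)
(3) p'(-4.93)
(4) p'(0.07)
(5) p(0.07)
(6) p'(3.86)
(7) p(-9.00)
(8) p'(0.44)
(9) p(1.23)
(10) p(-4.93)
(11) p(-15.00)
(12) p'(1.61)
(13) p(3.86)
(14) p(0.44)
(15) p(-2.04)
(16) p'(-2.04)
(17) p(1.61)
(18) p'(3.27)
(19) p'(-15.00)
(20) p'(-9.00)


(1) = -0.35
(2) = -0.36
(3) = 0.13
(4) = -3.53
(5) = -0.61
(6) = 0.04
(7) = 0.26
(8) = -70.79
(9) = -0.26
(10) = 0.53
(11) = 0.15
(12) = -0.12
(13) = -0.32
(14) = 3.61
(15) = 1.42
(16) = 0.59
(17) = -0.35
(18) = 0.04
(19) = 0.01
(20) = 0.03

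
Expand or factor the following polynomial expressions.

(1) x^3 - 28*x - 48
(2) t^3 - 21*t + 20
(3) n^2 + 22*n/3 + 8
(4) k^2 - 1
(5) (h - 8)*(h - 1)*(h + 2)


(1) = (x - 6)*(x + 2)*(x + 4)
(2) = (t - 4)*(t - 1)*(t + 5)
(3) = (n + 4/3)*(n + 6)
(4) = (k - 1)*(k + 1)
(5) = h^3 - 7*h^2 - 10*h + 16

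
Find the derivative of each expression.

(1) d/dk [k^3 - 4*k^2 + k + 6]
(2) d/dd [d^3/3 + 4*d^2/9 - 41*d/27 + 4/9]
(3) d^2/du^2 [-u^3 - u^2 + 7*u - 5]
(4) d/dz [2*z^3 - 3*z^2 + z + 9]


(1) = 3*k^2 - 8*k + 1
(2) = d^2 + 8*d/9 - 41/27
(3) = -6*u - 2
(4) = 6*z^2 - 6*z + 1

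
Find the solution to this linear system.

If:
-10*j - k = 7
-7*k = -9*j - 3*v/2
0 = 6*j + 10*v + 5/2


Then:
j = -1945/3124
k = -1209/1562
v = 193/1562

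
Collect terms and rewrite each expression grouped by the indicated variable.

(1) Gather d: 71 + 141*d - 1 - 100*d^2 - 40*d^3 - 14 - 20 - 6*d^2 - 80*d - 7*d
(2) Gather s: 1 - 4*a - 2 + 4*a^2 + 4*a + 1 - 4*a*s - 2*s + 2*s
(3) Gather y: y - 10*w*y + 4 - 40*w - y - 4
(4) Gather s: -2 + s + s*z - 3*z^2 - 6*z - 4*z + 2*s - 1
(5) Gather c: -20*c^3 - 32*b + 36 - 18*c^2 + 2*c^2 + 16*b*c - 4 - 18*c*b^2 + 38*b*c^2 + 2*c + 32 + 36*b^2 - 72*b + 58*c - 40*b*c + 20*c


(1) = -40*d^3 - 106*d^2 + 54*d + 36
(2) = 4*a^2 - 4*a*s
(3) = -10*w*y - 40*w
(4) = s*(z + 3) - 3*z^2 - 10*z - 3
(5) = 36*b^2 - 104*b - 20*c^3 + c^2*(38*b - 16) + c*(-18*b^2 - 24*b + 80) + 64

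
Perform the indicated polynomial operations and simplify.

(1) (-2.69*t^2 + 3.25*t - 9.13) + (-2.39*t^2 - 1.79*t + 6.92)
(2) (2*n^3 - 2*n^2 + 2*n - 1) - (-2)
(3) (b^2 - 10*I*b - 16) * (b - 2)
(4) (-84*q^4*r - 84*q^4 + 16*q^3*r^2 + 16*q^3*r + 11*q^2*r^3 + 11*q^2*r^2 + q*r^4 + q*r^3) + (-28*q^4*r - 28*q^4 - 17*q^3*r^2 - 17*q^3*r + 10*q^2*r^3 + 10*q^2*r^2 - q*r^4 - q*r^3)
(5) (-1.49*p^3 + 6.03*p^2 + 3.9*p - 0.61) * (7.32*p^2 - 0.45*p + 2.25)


(1) = -5.08*t^2 + 1.46*t - 2.21
(2) = 2*n^3 - 2*n^2 + 2*n + 1
(3) = b^3 - 2*b^2 - 10*I*b^2 - 16*b + 20*I*b + 32
(4) = -112*q^4*r - 112*q^4 - q^3*r^2 - q^3*r + 21*q^2*r^3 + 21*q^2*r^2
(5) = -10.9068*p^5 + 44.8101*p^4 + 22.482*p^3 + 7.3473*p^2 + 9.0495*p - 1.3725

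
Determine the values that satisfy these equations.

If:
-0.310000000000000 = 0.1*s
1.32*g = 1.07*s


Then:
g = -2.51
s = -3.10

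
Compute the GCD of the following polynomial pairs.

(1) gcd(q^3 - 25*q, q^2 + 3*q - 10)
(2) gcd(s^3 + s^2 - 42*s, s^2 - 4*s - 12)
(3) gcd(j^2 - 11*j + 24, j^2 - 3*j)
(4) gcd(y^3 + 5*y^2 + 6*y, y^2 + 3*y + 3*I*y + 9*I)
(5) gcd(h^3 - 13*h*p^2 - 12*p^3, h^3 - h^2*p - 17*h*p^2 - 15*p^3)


(1) = q + 5
(2) = gcd(s*(s - 6)*(s + 7), (s - 6)*(s + 2)) = s - 6
(3) = j - 3
(4) = gcd(y*(y + 2)*(y + 3), (y + 3)*(y + 3*I)) = y + 3
(5) = h^2 + 4*h*p + 3*p^2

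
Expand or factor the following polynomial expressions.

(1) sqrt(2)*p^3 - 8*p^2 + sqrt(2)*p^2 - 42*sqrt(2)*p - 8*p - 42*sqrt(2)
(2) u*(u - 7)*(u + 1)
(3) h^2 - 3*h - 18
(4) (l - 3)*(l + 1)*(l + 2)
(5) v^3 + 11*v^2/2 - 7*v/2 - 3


(1) = (p - 7*sqrt(2))*(p + 3*sqrt(2))*(sqrt(2)*p + sqrt(2))
(2) = u^3 - 6*u^2 - 7*u
(3) = (h - 6)*(h + 3)
(4) = l^3 - 7*l - 6
(5) = (v - 1)*(v + 1/2)*(v + 6)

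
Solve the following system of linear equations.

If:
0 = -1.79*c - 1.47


Then:
c = -0.82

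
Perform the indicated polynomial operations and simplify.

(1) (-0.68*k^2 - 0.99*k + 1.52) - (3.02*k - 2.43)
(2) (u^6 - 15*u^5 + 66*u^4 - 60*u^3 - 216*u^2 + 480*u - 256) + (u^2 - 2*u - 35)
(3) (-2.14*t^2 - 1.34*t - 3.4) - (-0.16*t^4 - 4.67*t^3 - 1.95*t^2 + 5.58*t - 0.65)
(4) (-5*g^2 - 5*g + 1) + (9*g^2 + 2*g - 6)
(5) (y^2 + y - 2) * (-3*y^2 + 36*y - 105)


(1) = -0.68*k^2 - 4.01*k + 3.95
(2) = u^6 - 15*u^5 + 66*u^4 - 60*u^3 - 215*u^2 + 478*u - 291
(3) = 0.16*t^4 + 4.67*t^3 - 0.19*t^2 - 6.92*t - 2.75
(4) = 4*g^2 - 3*g - 5
(5) = -3*y^4 + 33*y^3 - 63*y^2 - 177*y + 210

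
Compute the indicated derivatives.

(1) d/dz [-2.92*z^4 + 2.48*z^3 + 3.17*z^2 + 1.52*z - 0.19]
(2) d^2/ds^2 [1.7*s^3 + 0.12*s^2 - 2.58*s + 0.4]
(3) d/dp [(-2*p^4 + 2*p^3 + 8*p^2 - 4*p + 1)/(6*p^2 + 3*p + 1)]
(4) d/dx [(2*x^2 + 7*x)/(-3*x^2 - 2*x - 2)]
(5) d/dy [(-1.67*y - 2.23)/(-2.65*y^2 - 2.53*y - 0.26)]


(1) = -11.68*z^3 + 7.44*z^2 + 6.34*z + 1.52
(2) = 10.2*s + 0.24
(3) = (-24*p^5 - 6*p^4 + 4*p^3 + 54*p^2 + 4*p - 7)/(36*p^4 + 36*p^3 + 21*p^2 + 6*p + 1)
(4) = (17*x^2 - 8*x - 14)/(9*x^4 + 12*x^3 + 16*x^2 + 8*x + 4)
(5) = (4.4255*y^2 + 4.2251*y - (1.67*y + 2.23)*(5.3*y + 2.53) + 0.4342)/(2.65*y^2 + 2.53*y + 0.26)^2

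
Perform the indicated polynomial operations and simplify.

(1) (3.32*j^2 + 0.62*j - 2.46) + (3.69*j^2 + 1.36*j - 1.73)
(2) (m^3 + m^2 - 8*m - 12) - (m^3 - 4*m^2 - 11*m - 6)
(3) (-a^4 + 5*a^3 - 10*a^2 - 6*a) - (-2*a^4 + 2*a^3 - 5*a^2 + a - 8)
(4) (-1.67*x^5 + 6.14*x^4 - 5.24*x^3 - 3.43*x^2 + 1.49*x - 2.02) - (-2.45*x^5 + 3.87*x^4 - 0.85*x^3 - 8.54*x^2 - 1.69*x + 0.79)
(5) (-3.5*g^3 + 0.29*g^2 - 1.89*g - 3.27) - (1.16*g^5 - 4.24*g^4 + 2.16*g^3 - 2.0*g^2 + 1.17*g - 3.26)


(1) = 7.01*j^2 + 1.98*j - 4.19
(2) = 5*m^2 + 3*m - 6
(3) = a^4 + 3*a^3 - 5*a^2 - 7*a + 8
(4) = 0.78*x^5 + 2.27*x^4 - 4.39*x^3 + 5.11*x^2 + 3.18*x - 2.81
(5) = -1.16*g^5 + 4.24*g^4 - 5.66*g^3 + 2.29*g^2 - 3.06*g - 0.01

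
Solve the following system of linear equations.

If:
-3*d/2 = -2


Then:
d = 4/3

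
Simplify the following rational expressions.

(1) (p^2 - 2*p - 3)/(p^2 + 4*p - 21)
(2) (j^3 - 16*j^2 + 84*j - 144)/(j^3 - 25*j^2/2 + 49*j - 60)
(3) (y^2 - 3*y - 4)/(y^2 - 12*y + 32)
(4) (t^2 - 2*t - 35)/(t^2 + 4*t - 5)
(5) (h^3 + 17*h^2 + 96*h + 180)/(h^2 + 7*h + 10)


(1) = (p + 1)/(p + 7)
(2) = (2*j - 12)/(2*j - 5)
(3) = (y + 1)/(y - 8)
(4) = (t - 7)/(t - 1)
(5) = (h^2 + 12*h + 36)/(h + 2)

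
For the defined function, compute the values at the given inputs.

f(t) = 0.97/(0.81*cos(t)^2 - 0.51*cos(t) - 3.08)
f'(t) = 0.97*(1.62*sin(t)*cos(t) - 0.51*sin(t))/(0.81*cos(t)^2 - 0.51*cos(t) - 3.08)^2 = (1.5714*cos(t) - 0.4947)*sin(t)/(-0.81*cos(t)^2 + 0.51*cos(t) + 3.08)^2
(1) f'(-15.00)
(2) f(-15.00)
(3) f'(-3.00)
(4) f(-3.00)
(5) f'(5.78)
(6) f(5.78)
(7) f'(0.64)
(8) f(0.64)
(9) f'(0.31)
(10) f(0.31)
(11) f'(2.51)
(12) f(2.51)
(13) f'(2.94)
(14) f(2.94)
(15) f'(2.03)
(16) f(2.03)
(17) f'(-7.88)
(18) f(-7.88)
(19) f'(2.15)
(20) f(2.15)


(1) = 0.22
(2) = -0.44
(3) = 0.09
(4) = -0.54
(5) = -0.05
(6) = -0.33
(7) = 0.05
(8) = -0.33
(9) = 0.04
(10) = -0.34
(11) = -0.23
(12) = -0.45
(13) = -0.13
(14) = -0.54
(15) = -0.15
(16) = -0.36
(17) = 0.06
(18) = -0.32
(19) = -0.17
(20) = -0.38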